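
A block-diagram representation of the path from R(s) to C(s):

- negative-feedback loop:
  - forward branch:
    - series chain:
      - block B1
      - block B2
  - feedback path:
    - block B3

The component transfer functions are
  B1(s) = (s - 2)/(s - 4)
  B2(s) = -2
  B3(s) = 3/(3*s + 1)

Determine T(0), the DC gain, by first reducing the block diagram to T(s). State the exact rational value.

Reducing step by step:

[1] multiply B1, B2 (series); result (4 - 2*s)/(s - 4)
[2] apply the feedback formula to (B1*B2), B3; result (-6*s^2 + 10*s + 4)/(3*s^2 - 17*s + 8)
Evaluating the step-2 result (the overall T(s)) at s = 0 gives T(0) = 4/8 = 1/2.

Answer: 1/2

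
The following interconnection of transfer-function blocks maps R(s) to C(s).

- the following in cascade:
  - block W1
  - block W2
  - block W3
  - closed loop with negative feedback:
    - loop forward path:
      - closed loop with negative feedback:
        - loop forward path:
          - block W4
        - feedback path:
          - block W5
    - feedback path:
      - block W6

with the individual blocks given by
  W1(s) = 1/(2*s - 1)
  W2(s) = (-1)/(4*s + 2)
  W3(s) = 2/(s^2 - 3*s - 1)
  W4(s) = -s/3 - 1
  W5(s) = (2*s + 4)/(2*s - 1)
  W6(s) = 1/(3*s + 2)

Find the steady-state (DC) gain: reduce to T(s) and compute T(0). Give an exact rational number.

The answer is 2/9.

Reasoning:
Step 1 - collapse the loop (W4 forward, W5 return) gives (2*s^2 + 5*s - 3)/(2*s^2 + 4*s + 15)
Step 2 - reduce the feedback loop with forward [W4/(1+W4*W5)] and return W6 gives (6*s^3 + 19*s^2 + s - 6)/(6*s^3 + 18*s^2 + 58*s + 27)
Step 3 - reduce the series chain W1, W2, W3, [[W4/(1+W4*W5)]/(1+[W4/(1+W4*W5)]*W6)] gives (-3*s^2 - 11*s - 6)/(12*s^6 + 6*s^5 - 4*s^4 - 332*s^3 - 443*s^2 - 193*s - 27)
That last expression is T(s); at s = 0 only the constant terms survive, so T(0) = -6/(-27) = 2/9.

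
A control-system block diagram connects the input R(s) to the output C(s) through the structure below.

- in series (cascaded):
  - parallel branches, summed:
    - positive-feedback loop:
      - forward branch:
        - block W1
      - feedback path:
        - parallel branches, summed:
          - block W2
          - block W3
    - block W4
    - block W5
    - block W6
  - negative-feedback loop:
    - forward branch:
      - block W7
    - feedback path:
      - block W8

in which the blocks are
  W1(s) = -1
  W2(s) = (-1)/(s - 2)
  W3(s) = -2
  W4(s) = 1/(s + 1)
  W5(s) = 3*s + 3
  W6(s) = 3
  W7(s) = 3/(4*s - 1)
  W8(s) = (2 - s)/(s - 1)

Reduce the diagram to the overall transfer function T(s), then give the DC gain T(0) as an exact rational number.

The answer is -27/7.

Reasoning:
Step 1 - combine W2, W3 in parallel; result (3 - 2*s)/(s - 2)
Step 2 - apply the feedback formula to W1, (W2+W3); result (s - 2)/(s - 1)
Step 3 - add [W1/(1-W1*(W2+W3))], W4, W5, W6 (parallel); result (3*s^3 + 7*s^2 - 3*s - 9)/(s^2 - 1)
Step 4 - feedback reduction of W7, W8; result (3*s - 3)/(4*s^2 - 8*s + 7)
Step 5 - series reduction of ([W1/(1-W1*(W2+W3))]+W4+W5+W6), [W7/(1+W7*W8)]; result (9*s^3 + 21*s^2 - 9*s - 27)/(4*s^3 - 4*s^2 - s + 7)
DC gain: substitute s = 0 into T(s) from step 5: T(0) = -27/7.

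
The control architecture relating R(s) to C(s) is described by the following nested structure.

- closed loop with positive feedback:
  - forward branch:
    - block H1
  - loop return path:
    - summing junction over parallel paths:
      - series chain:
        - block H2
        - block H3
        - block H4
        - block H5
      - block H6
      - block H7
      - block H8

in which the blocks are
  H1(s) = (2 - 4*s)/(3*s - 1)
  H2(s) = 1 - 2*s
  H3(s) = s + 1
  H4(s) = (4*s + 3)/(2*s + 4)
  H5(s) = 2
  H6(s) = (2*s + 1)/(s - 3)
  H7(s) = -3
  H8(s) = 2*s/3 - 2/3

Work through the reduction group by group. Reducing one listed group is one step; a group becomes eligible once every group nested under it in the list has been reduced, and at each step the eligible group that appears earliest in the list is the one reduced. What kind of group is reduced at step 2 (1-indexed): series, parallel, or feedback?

1. combine H2, H3, H4, H5 in series
2. sum the parallel branches (H2*H3*H4*H5), H6, H7, H8
3. collapse the loop (H1 forward, ((H2*H3*H4*H5)+H6+H7+H8) return)
So the answer for step 2 is parallel.

Final answer: parallel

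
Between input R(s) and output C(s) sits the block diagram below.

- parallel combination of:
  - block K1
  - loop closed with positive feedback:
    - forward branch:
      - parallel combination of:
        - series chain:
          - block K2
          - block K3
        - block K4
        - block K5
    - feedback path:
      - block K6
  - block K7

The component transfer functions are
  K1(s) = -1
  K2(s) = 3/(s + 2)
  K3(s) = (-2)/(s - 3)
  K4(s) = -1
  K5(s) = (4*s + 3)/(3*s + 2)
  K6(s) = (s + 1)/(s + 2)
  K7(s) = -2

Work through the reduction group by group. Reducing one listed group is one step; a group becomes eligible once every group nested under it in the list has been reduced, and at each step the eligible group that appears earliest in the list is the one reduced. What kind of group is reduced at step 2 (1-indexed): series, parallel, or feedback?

The answer is parallel.

Reasoning:
Step 1: series reduction of K2, K3
Step 2: add (K2*K3), K4, K5 (parallel)
Step 3: apply the feedback formula to ((K2*K3)+K4+K5), K6
Step 4: reduce the parallel group K1, [((K2*K3)+K4+K5)/(1-((K2*K3)+K4+K5)*K6)], K7
Step 2 collapses a parallel group.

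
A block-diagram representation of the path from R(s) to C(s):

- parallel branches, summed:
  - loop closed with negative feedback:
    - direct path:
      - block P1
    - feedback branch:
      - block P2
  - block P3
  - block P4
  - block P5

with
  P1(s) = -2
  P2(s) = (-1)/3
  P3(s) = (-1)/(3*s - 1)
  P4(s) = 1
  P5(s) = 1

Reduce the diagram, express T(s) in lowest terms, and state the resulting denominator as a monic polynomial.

Reducing step by step:

[1] close the feedback loop around P1, P2 -> (-6)/5
[2] add [P1/(1+P1*P2)], P3, P4, P5 (parallel) -> (12*s - 9)/(15*s - 5)
Step 2 gives the fully reduced T(s), with no common factor left to cancel. The denominator's leading coefficient is 15, so divide each of its coefficients by 15 to get the monic form.

Answer: s - 1/3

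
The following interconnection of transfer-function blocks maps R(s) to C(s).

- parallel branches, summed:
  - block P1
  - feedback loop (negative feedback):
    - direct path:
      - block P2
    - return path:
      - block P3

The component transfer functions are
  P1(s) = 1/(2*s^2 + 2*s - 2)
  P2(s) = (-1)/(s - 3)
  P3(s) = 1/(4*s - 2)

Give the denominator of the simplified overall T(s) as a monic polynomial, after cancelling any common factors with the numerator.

Step 1: collapse the loop (P2 forward, P3 return) gives (2 - 4*s)/(4*s^2 - 14*s + 5)
Step 2: sum the parallel branches P1, [P2/(1+P2*P3)] gives (-8*s^3 - 2*s + 1)/(8*s^4 - 20*s^3 - 26*s^2 + 38*s - 10)
That last expression is T(s), already simplified. Scaling its denominator by 1/8 (the reciprocal of the leading coefficient) yields the monic denominator.

Therefore the answer is s^4 - 5*s^3/2 - 13*s^2/4 + 19*s/4 - 5/4.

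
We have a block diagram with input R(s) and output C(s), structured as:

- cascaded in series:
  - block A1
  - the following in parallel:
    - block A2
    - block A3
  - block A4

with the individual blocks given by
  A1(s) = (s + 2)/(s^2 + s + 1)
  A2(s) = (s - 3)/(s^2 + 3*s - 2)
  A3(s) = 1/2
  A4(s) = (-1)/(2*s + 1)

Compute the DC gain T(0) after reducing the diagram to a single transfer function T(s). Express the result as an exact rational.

Step 1 - parallel reduction of A2, A3: (s^2 + 5*s - 8)/(2*s^2 + 6*s - 4)
Step 2 - cascade A1, (A2+A3), A4: (-s^3 - 7*s^2 - 2*s + 16)/(4*s^5 + 18*s^4 + 16*s^3 + 8*s^2 - 6*s - 4)
That last expression is T(s); at s = 0 only the constant terms survive, so T(0) = 16/(-4) = -4.

Hence the answer: -4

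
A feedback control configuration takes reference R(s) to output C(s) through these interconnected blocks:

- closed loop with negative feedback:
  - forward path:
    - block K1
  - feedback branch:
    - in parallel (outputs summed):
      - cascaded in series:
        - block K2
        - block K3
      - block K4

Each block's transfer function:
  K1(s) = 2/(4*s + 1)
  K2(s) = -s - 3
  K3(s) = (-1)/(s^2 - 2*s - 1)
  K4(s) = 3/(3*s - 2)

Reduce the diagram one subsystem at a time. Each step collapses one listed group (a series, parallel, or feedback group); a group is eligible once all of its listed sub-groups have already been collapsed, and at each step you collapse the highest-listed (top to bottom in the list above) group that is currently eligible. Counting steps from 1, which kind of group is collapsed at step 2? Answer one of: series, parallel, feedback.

1. series reduction of K2, K3
2. parallel reduction of (K2*K3), K4
3. reduce the feedback loop with forward K1 and return ((K2*K3)+K4)
At step 2 the group reduced is parallel.

Hence the answer: parallel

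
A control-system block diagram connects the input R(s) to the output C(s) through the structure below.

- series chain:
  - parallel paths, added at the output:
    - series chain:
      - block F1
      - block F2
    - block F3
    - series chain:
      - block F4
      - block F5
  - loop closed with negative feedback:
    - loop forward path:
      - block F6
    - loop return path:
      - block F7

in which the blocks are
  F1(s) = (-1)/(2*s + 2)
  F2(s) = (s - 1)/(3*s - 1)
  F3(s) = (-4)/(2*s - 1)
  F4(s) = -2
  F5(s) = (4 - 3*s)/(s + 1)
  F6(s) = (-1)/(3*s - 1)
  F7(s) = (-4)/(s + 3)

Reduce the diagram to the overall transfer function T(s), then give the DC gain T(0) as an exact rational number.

1. multiply F1, F2 (series); result (1 - s)/(6*s^2 + 4*s - 2)
2. cascade F4, F5; result (6*s - 8)/(s + 1)
3. add (F1*F2), F3, (F4*F5) (parallel); result (72*s^3 - 182*s^2 + 79*s - 9)/(12*s^3 + 2*s^2 - 8*s + 2)
4. reduce the feedback loop with forward F6 and return F7; result (-s - 3)/(3*s^2 + 8*s + 1)
5. cascade ((F1*F2)+F3+(F4*F5)), [F6/(1+F6*F7)]; result (-72*s^4 - 34*s^3 + 467*s^2 - 228*s + 27)/(36*s^5 + 102*s^4 + 4*s^3 - 56*s^2 + 8*s + 2)
The step-5 result is T(s). Setting s = 0: T(0) = 27/2.

Answer: 27/2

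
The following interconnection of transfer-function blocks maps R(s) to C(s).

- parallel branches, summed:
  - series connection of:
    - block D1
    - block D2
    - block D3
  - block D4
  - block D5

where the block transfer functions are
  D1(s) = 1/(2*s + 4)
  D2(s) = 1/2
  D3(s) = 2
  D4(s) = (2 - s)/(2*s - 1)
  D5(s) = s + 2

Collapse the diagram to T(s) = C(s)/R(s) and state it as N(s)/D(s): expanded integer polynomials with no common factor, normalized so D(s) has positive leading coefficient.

1. combine D1, D2, D3 in series, giving 1/(2*s + 4)
2. combine (D1*D2*D3), D4, D5 in parallel - this is the overall T(s), already in the required normalized form

Answer: (4*s^3 + 12*s^2 + 10*s - 1)/(4*s^2 + 6*s - 4)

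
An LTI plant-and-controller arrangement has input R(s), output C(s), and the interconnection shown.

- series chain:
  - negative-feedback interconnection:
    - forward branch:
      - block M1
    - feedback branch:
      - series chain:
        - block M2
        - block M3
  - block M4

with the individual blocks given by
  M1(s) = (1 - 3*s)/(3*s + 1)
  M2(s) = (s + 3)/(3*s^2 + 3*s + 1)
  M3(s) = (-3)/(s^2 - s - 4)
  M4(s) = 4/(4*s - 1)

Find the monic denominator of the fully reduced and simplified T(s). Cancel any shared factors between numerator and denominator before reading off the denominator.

Step 1. series reduction of M2, M3 = (-3*s - 9)/(3*s^4 - 14*s^2 - 13*s - 4)
Step 2. reduce the feedback loop with forward M1 and return (M2*M3) = (-9*s^5 + 3*s^4 + 42*s^3 + 25*s^2 - s - 4)/(9*s^5 + 3*s^4 - 42*s^3 - 44*s^2 - s - 13)
Step 3. cascade [M1/(1+M1*(M2*M3))], M4 = (-36*s^5 + 12*s^4 + 168*s^3 + 100*s^2 - 4*s - 16)/(36*s^6 + 3*s^5 - 171*s^4 - 134*s^3 + 40*s^2 - 51*s + 13)
That last expression is T(s), already simplified. Scaling its denominator by 1/36 (the reciprocal of the leading coefficient) yields the monic denominator.

Answer: s^6 + s^5/12 - 19*s^4/4 - 67*s^3/18 + 10*s^2/9 - 17*s/12 + 13/36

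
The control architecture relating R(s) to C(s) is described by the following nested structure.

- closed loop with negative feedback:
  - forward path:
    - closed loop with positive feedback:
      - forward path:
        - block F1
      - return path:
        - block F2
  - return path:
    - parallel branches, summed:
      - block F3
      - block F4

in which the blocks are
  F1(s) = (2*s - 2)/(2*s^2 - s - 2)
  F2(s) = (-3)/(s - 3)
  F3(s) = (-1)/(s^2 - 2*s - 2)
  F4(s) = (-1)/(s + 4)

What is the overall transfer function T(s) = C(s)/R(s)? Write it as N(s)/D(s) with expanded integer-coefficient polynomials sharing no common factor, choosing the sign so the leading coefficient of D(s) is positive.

Step 1 - apply the feedback formula to F1, F2 gives (2*s^2 - 8*s + 6)/(2*s^3 - 7*s^2 + 7*s)
Step 2 - add F3, F4 (parallel) gives (-s^2 + s - 2)/(s^3 + 2*s^2 - 10*s - 8)
Step 3 - collapse the loop ([F1/(1-F1*F2)] forward, (F3+F4) return) - this is the overall T(s), already in the required normalized form

Therefore the answer is (2*s^5 - 4*s^4 - 30*s^3 + 76*s^2 + 4*s - 48)/(2*s^6 - 3*s^5 - 29*s^4 + 78*s^3 - 32*s^2 - 34*s - 12).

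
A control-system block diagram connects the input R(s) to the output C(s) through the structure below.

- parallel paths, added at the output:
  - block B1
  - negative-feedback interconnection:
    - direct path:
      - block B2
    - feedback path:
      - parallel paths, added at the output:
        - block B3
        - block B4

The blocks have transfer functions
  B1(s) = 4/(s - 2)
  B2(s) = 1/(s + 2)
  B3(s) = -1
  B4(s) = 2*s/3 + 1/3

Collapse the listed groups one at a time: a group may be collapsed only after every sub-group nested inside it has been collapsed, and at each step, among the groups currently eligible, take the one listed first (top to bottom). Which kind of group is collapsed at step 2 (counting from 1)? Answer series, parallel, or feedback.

The answer is feedback.

Reasoning:
Step 1: combine B3, B4 in parallel
Step 2: reduce the feedback loop with forward B2 and return (B3+B4)
Step 3: combine B1, [B2/(1+B2*(B3+B4))] in parallel
At step 2 the group reduced is feedback.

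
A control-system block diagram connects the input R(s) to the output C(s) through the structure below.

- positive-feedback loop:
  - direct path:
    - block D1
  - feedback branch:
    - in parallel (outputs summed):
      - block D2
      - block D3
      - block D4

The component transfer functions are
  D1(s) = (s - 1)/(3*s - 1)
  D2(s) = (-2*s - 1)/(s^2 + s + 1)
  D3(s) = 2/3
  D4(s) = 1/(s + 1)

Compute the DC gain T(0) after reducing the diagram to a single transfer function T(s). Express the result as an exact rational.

Step 1. sum the parallel branches D2, D3, D4: (2*s^3 + s^2 - 2*s + 2)/(3*s^3 + 6*s^2 + 6*s + 3)
Step 2. apply the feedback formula to D1, (D2+D3+D4): (3*s^4 + 3*s^3 - 3*s - 3)/(7*s^4 + 16*s^3 + 15*s^2 - s - 1)
That last expression is T(s); at s = 0 only the constant terms survive, so T(0) = -3/(-1) = 3.

Hence the answer: 3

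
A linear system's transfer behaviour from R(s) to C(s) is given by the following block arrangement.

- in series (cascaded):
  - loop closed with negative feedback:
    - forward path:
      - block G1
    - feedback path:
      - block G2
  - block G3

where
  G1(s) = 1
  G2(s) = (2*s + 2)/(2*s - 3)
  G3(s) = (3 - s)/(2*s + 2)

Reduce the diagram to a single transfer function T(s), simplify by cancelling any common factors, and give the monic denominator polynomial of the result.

Step 1: collapse the loop (G1 forward, G2 return) -> (2*s - 3)/(4*s - 1)
Step 2: cascade [G1/(1+G1*G2)], G3 -> (-2*s^2 + 9*s - 9)/(8*s^2 + 6*s - 2)
No further cancellation is possible in the step-2 result, so that is T(s). Its denominator becomes monic after dividing by the leading coefficient 8.

Therefore the answer is s^2 + 3*s/4 - 1/4.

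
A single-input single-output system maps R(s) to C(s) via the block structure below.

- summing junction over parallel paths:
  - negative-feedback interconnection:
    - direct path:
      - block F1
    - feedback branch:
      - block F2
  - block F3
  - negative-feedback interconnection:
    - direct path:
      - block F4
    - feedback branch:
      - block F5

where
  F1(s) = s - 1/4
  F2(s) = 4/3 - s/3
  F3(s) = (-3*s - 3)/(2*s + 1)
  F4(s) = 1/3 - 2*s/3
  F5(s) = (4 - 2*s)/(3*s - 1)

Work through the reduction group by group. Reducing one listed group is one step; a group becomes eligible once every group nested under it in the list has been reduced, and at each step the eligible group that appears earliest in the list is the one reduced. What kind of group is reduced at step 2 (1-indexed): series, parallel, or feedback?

Step 1 - apply the feedback formula to F1, F2
Step 2 - collapse the loop (F4 forward, F5 return)
Step 3 - sum the parallel branches [F1/(1+F1*F2)], F3, [F4/(1+F4*F5)]
Step 2 collapses a feedback group.

Therefore the answer is feedback.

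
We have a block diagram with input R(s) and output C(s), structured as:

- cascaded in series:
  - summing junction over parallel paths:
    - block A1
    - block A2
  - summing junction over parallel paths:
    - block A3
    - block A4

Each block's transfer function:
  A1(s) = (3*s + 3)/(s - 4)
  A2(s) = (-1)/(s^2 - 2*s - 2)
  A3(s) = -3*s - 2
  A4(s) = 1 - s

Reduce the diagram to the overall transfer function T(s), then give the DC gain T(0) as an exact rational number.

First reduce the diagram to T(s).

Step 1: reduce the parallel group A1, A2 -> (3*s^3 - 3*s^2 - 13*s - 2)/(s^3 - 6*s^2 + 6*s + 8)
Step 2: combine A3, A4 in parallel -> -4*s - 1
Step 3: cascade (A1+A2), (A3+A4) -> (-12*s^4 + 9*s^3 + 55*s^2 + 21*s + 2)/(s^3 - 6*s^2 + 6*s + 8)
The step-3 result is T(s). Setting s = 0: T(0) = 2/8 = 1/4.

Answer: 1/4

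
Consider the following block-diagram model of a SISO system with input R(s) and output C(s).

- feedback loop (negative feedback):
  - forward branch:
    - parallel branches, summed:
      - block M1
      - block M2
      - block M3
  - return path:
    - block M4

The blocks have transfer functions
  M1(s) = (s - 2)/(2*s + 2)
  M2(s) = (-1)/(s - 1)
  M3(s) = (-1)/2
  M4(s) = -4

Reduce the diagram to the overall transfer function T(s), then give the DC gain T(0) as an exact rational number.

Step 1. combine M1, M2, M3 in parallel; result (1 - 5*s)/(2*s^2 - 2)
Step 2. close the feedback loop around (M1+M2+M3), M4; result (1 - 5*s)/(2*s^2 + 20*s - 6)
Evaluating the step-2 result (the overall T(s)) at s = 0 gives T(0) = 1/(-6) = -1/6.

Final answer: -1/6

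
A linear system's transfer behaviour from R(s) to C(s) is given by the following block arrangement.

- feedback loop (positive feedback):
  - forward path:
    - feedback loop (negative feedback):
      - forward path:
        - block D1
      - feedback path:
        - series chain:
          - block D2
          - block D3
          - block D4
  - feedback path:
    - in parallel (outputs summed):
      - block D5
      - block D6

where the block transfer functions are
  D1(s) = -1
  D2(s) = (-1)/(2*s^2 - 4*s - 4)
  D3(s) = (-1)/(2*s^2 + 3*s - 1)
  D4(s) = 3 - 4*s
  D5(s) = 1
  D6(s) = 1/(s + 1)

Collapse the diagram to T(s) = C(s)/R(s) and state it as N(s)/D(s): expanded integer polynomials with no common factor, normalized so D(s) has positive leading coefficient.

Reducing step by step:

[1] combine D2, D3, D4 in series gives (3 - 4*s)/(4*s^4 - 2*s^3 - 22*s^2 - 8*s + 4)
[2] collapse the loop (D1 forward, (D2*D3*D4) return) gives (-4*s^4 + 2*s^3 + 22*s^2 + 8*s - 4)/(4*s^4 - 2*s^3 - 22*s^2 - 4*s + 1)
[3] combine D5, D6 in parallel gives (s + 2)/(s + 1)
[4] reduce the feedback loop with forward [D1/(1+D1*(D2*D3*D4))] and return (D5+D6): this yields T(s), and no further normalization is needed

Answer: (-4*s^5 - 2*s^4 + 24*s^3 + 30*s^2 + 4*s - 4)/(8*s^5 + 8*s^4 - 50*s^3 - 78*s^2 - 15*s + 9)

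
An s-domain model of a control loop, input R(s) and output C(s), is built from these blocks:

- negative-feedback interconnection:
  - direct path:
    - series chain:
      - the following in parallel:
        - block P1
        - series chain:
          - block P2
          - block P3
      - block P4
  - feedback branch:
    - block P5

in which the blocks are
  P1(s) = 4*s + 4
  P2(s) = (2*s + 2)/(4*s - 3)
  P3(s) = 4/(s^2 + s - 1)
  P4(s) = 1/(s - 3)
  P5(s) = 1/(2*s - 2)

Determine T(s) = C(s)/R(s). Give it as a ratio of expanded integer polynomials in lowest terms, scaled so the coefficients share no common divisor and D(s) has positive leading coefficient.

Answer: (16*s^5 + 4*s^4 - 44*s^3 + 16*s^2 + 28*s - 20)/(4*s^5 - 7*s^4 + 11*s^3 + 22*s^2 - 37*s + 19)

Working:
[1] cascade P2, P3 -> (8*s + 8)/(4*s^3 + s^2 - 7*s + 3)
[2] parallel reduction of P1, (P2*P3) -> (16*s^4 + 20*s^3 - 24*s^2 - 8*s + 20)/(4*s^3 + s^2 - 7*s + 3)
[3] combine (P1+(P2*P3)), P4 in series -> (16*s^4 + 20*s^3 - 24*s^2 - 8*s + 20)/(4*s^4 - 11*s^3 - 10*s^2 + 24*s - 9)
[4] feedback reduction of ((P1+(P2*P3))*P4), P5: this yields T(s), and no further normalization is needed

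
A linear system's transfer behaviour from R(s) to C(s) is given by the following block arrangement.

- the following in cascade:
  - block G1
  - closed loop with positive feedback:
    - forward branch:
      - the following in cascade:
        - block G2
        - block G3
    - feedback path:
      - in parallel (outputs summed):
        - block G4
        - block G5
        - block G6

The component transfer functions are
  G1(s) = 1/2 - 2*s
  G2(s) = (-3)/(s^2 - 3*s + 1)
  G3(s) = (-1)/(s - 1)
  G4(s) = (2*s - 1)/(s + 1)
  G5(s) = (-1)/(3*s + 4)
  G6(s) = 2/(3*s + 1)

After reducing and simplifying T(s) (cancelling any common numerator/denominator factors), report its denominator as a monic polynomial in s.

Step 1. series reduction of G2, G3; result 3/(s^3 - 4*s^2 + 4*s - 1)
Step 2. combine G4, G5, G6 in parallel; result (18*s^3 + 24*s^2 + 3*s + 3)/(9*s^3 + 24*s^2 + 19*s + 4)
Step 3. apply the feedback formula to (G2*G3), (G4+G5+G6); result (27*s^3 + 72*s^2 + 57*s + 12)/(9*s^6 - 12*s^5 - 41*s^4 - 39*s^3 - 36*s^2 - 12*s - 13)
Step 4. cascade G1, [(G2*G3)/(1-(G2*G3)*(G4+G5+G6))]; result (-108*s^4 - 261*s^3 - 156*s^2 + 9*s + 12)/(18*s^6 - 24*s^5 - 82*s^4 - 78*s^3 - 72*s^2 - 24*s - 26)
T(s) is the step-4 result (common factors already cancelled). Leading coefficient of the denominator: 18. Divide through by 18 for the monic polynomial.

Hence the answer: s^6 - 4*s^5/3 - 41*s^4/9 - 13*s^3/3 - 4*s^2 - 4*s/3 - 13/9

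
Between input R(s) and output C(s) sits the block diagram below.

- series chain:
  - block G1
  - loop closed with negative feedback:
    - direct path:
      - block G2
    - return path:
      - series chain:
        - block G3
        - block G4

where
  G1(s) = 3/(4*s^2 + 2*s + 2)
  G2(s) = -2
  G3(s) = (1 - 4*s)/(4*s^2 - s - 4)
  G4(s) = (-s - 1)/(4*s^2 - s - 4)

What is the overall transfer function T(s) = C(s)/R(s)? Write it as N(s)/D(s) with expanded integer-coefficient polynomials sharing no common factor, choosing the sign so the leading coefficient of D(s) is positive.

The answer is (-48*s^4 + 24*s^3 + 93*s^2 - 24*s - 48)/(32*s^6 - 70*s^4 - 43*s^3 - s^2 + 20*s + 18).

Reasoning:
(1) combine G3, G4 in series: (4*s^2 + 3*s - 1)/(16*s^4 - 8*s^3 - 31*s^2 + 8*s + 16)
(2) reduce the feedback loop with forward G2 and return (G3*G4): (-32*s^4 + 16*s^3 + 62*s^2 - 16*s - 32)/(16*s^4 - 8*s^3 - 39*s^2 + 2*s + 18)
(3) combine G1, [G2/(1+G2*(G3*G4))] in series, which is the overall transfer function T(s) = C(s)/R(s) in lowest terms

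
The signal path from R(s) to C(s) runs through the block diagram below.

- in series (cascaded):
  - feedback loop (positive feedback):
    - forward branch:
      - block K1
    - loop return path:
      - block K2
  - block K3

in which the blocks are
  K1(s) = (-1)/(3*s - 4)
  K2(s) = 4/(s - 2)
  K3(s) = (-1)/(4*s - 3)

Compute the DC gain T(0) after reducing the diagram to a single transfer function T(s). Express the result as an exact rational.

First reduce the diagram to T(s).

Step 1 - close the feedback loop around K1, K2; result (2 - s)/(3*s^2 - 10*s + 12)
Step 2 - cascade [K1/(1-K1*K2)], K3; result (s - 2)/(12*s^3 - 49*s^2 + 78*s - 36)
DC gain: substitute s = 0 into T(s) from step 2: T(0) = -2/(-36) = 1/18.

Answer: 1/18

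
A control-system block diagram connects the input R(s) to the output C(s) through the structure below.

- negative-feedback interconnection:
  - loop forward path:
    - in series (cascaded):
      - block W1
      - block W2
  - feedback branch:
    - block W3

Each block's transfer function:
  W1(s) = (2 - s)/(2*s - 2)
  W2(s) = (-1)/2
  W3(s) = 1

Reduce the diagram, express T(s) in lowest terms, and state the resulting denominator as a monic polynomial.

(1) combine W1, W2 in series; result (s - 2)/(4*s - 4)
(2) apply the feedback formula to (W1*W2), W3; result (s - 2)/(5*s - 6)
T(s) is the step-2 result (common factors already cancelled). Leading coefficient of the denominator: 5. Divide through by 5 for the monic polynomial.

Hence the answer: s - 6/5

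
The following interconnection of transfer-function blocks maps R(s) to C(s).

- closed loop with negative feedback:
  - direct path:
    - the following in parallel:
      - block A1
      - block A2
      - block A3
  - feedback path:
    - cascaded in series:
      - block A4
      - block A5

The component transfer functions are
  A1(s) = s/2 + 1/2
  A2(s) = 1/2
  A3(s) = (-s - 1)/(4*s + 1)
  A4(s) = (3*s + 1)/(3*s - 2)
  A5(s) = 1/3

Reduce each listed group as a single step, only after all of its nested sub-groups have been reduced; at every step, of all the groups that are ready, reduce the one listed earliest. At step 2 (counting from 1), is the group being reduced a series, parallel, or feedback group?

The answer is series.

Reasoning:
Step 1: reduce the parallel group A1, A2, A3
Step 2: reduce the series chain A4, A5
Step 3: reduce the feedback loop with forward (A1+A2+A3) and return (A4*A5)
The group at step 2 is a series group.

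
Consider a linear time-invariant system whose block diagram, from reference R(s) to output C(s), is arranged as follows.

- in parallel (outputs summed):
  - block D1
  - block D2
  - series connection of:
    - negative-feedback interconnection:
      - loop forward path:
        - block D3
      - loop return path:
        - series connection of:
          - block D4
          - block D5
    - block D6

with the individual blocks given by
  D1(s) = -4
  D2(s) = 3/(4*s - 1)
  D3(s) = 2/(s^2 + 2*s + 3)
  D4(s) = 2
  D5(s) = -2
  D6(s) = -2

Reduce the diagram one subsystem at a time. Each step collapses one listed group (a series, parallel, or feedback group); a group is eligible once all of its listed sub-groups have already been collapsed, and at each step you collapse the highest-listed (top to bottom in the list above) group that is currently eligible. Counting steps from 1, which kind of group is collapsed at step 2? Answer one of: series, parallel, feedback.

[1] cascade D4, D5
[2] close the feedback loop around D3, (D4*D5)
[3] multiply [D3/(1+D3*(D4*D5))], D6 (series)
[4] combine D1, D2, ([D3/(1+D3*(D4*D5))]*D6) in parallel
At step 2 the group reduced is feedback.

Final answer: feedback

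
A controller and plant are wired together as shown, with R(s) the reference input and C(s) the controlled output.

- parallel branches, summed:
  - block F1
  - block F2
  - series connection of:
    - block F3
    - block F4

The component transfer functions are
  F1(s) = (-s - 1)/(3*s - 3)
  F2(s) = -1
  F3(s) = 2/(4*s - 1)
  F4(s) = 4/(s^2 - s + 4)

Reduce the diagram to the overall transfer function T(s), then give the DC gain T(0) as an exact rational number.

The answer is -8/3.

Reasoning:
Step 1 - multiply F3, F4 (series): 8/(4*s^3 - 5*s^2 + 17*s - 4)
Step 2 - reduce the parallel group F1, F2, (F3*F4): (-16*s^4 + 28*s^3 - 78*s^2 + 74*s - 32)/(12*s^4 - 27*s^3 + 66*s^2 - 63*s + 12)
DC gain: substitute s = 0 into T(s) from step 2: T(0) = -32/12 = -8/3.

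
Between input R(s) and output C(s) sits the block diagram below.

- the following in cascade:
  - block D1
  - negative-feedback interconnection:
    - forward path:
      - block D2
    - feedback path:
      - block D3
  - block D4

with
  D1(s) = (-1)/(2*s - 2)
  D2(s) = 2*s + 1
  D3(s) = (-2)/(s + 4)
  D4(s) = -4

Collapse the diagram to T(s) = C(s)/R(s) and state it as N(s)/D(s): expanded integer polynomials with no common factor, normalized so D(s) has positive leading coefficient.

(1) feedback reduction of D2, D3 -> (-2*s^2 - 9*s - 4)/(3*s - 2)
(2) series reduction of D1, [D2/(1+D2*D3)], D4: this yields T(s), and no further normalization is needed

Therefore the answer is (-4*s^2 - 18*s - 8)/(3*s^2 - 5*s + 2).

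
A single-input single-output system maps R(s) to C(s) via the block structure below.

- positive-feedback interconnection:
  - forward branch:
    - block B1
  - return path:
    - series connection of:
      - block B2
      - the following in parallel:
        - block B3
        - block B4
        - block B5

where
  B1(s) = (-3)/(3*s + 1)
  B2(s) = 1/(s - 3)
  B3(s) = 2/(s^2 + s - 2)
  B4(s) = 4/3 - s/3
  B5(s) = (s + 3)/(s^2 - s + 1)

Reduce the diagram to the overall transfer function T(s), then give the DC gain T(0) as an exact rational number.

Step 1. reduce the parallel group B3, B4, B5: (-s^5 + 4*s^4 + 5*s^3 + 7*s^2 + 11*s - 20)/(3*s^4 - 6*s^2 + 9*s - 6)
Step 2. combine B2, (B3+B4+B5) in series: (-s^5 + 4*s^4 + 5*s^3 + 7*s^2 + 11*s - 20)/(3*s^5 - 9*s^4 - 6*s^3 + 27*s^2 - 33*s + 18)
Step 3. apply the feedback formula to B1, (B2*(B3+B4+B5)): (-3*s^5 + 9*s^4 + 6*s^3 - 27*s^2 + 33*s - 18)/(3*s^6 - 9*s^5 - 5*s^4 + 30*s^3 - 17*s^2 + 18*s - 14)
Step 3 gives the overall T(s). Then T(0) = -18/(-14) = 9/7.

Hence the answer: 9/7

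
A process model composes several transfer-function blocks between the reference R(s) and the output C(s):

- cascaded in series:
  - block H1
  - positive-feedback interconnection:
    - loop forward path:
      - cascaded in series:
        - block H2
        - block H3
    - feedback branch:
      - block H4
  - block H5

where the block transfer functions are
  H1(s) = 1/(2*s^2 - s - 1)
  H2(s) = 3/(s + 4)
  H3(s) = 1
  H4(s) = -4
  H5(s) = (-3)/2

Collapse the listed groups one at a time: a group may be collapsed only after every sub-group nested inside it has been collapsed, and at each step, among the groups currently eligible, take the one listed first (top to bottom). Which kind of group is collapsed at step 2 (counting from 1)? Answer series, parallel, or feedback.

Reducing step by step:

Step 1 - combine H2, H3 in series
Step 2 - reduce the feedback loop with forward (H2*H3) and return H4
Step 3 - reduce the series chain H1, [(H2*H3)/(1-(H2*H3)*H4)], H5
Step 2: feedback.

Answer: feedback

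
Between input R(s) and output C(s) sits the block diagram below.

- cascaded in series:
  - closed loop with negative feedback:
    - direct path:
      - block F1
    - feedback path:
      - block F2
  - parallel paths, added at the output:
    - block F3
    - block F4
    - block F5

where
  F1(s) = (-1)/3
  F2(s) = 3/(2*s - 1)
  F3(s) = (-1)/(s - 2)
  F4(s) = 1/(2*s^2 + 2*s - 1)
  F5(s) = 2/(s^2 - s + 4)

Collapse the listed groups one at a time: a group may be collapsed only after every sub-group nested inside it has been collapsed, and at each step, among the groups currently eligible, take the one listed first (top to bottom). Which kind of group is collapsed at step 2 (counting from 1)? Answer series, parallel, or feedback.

Answer: parallel

Working:
(1) apply the feedback formula to F1, F2
(2) sum the parallel branches F3, F4, F5
(3) combine [F1/(1+F1*F2)], (F3+F4+F5) in series
So the answer for step 2 is parallel.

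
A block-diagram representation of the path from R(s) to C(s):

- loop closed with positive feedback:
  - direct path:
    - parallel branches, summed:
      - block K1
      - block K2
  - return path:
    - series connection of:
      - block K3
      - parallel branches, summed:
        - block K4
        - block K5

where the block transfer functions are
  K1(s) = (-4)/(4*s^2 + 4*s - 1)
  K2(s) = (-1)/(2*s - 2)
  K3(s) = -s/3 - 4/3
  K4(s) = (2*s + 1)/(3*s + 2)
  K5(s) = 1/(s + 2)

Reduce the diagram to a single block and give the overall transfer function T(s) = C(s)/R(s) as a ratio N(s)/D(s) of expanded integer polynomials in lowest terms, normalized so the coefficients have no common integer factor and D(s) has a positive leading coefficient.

Step 1 - add K1, K2 (parallel), giving (-4*s^2 - 12*s + 9)/(8*s^3 - 10*s + 2)
Step 2 - sum the parallel branches K4, K5, giving (2*s^2 + 8*s + 4)/(3*s^2 + 8*s + 4)
Step 3 - series reduction of K3, (K4+K5), giving (-2*s^3 - 16*s^2 - 36*s - 16)/(9*s^2 + 24*s + 12)
Step 4 - apply the feedback formula to (K1+K2), (K3*(K4+K5)) - this is the overall T(s), already in the required normalized form

Therefore the answer is (-36*s^4 - 204*s^3 - 255*s^2 + 72*s + 108)/(64*s^5 + 104*s^4 - 312*s^3 - 574*s^2 + 60*s + 168).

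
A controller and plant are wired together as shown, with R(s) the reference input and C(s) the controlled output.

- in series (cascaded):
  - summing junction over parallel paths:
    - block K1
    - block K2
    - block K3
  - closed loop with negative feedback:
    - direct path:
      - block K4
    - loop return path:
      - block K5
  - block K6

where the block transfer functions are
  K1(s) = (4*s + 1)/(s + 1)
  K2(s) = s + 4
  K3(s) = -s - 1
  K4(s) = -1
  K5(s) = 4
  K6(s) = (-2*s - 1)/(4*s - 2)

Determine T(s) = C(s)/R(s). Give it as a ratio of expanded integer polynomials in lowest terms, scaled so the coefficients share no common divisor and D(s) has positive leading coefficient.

Step 1: parallel reduction of K1, K2, K3, giving (7*s + 4)/(s + 1)
Step 2: feedback reduction of K4, K5, giving 1/3
Step 3: multiply (K1+K2+K3), [K4/(1+K4*K5)], K6 (series), giving the overall T(s)

Final answer: (-14*s^2 - 15*s - 4)/(12*s^2 + 6*s - 6)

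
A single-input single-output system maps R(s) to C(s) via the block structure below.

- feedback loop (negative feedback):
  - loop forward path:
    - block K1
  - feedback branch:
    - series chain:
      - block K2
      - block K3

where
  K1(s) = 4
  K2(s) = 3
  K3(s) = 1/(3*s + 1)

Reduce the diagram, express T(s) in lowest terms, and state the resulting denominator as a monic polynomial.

[1] series reduction of K2, K3: 3/(3*s + 1)
[2] close the feedback loop around K1, (K2*K3): (12*s + 4)/(3*s + 13)
Step 2 gives the fully reduced T(s), with no common factor left to cancel. The denominator's leading coefficient is 3, so divide each of its coefficients by 3 to get the monic form.

Therefore the answer is s + 13/3.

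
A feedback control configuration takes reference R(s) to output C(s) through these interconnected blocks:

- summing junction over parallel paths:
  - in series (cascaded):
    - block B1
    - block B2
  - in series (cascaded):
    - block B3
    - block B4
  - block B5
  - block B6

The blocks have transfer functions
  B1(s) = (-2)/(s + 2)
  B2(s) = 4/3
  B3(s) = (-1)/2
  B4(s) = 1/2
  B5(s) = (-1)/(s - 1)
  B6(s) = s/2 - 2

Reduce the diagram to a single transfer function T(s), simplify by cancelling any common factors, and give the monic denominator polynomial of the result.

Step 1. reduce the series chain B1, B2 -> (-8)/(3*s + 6)
Step 2. series reduction of B3, B4 -> (-1)/4
Step 3. combine (B1*B2), (B3*B4), B5, B6 in parallel -> (6*s^3 - 21*s^2 - 83*s + 62)/(12*s^2 + 12*s - 24)
The result of step 3 is T(s) in lowest terms. Its denominator has leading coefficient 12; dividing the denominator through by 12 makes it monic.

Therefore the answer is s^2 + s - 2.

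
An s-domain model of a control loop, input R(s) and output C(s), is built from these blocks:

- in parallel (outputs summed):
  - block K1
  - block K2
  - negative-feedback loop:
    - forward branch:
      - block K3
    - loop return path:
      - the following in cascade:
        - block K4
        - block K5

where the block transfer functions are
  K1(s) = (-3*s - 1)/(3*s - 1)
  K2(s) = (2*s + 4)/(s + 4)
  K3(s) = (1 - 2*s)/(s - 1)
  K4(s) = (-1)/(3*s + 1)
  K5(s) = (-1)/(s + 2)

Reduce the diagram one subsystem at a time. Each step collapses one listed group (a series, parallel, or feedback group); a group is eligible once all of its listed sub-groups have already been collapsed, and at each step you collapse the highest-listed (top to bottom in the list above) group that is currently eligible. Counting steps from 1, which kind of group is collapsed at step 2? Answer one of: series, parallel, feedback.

Step 1 - series reduction of K4, K5
Step 2 - feedback reduction of K3, (K4*K5)
Step 3 - combine K1, K2, [K3/(1+K3*(K4*K5))] in parallel
The group at step 2 is a feedback group.

Therefore the answer is feedback.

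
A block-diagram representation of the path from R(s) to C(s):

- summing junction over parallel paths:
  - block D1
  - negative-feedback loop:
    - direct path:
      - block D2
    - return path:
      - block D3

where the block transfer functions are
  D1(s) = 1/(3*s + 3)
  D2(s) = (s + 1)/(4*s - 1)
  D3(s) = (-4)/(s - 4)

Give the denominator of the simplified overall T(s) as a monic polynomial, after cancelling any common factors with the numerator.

Answer: s^3 - 17*s^2/4 - 21*s/4

Working:
Step 1 - reduce the feedback loop with forward D2 and return D3 = (s^2 - 3*s - 4)/(4*s^2 - 21*s)
Step 2 - reduce the parallel group D1, [D2/(1+D2*D3)] = (3*s^3 - 2*s^2 - 42*s - 12)/(12*s^3 - 51*s^2 - 63*s)
That last expression is T(s), already simplified. Scaling its denominator by 1/12 (the reciprocal of the leading coefficient) yields the monic denominator.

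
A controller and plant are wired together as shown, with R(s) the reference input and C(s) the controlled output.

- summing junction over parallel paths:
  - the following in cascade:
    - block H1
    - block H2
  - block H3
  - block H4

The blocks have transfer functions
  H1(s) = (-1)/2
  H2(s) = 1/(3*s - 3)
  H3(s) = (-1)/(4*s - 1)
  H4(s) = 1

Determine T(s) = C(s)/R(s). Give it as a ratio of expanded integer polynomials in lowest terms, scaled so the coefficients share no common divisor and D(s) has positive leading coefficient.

Step 1. combine H1, H2 in series -> (-1)/(6*s - 6)
Step 2. reduce the parallel group (H1*H2), H3, H4, giving the overall T(s)

Therefore the answer is (24*s^2 - 40*s + 13)/(24*s^2 - 30*s + 6).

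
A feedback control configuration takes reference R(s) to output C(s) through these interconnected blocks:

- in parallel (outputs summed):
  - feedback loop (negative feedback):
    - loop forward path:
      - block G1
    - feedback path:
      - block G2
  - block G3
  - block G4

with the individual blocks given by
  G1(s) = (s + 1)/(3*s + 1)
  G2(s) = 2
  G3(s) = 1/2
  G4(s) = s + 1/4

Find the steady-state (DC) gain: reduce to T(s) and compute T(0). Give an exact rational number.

First reduce the diagram to T(s).

Step 1: apply the feedback formula to G1, G2 = (s + 1)/(5*s + 3)
Step 2: combine [G1/(1+G1*G2)], G3, G4 in parallel = (20*s^2 + 31*s + 13)/(20*s + 12)
Evaluating the step-2 result (the overall T(s)) at s = 0 gives T(0) = 13/12.

Answer: 13/12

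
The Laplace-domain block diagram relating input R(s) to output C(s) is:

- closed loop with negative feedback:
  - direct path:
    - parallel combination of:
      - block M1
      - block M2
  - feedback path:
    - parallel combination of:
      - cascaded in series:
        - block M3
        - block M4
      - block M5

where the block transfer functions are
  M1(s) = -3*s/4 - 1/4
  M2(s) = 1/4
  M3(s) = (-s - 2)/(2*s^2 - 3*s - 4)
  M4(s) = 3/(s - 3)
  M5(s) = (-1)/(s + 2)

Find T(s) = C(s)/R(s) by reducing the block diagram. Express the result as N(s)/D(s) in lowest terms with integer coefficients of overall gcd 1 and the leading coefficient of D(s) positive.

1. sum the parallel branches M1, M2; result (-3*s)/4
2. reduce the series chain M3, M4; result (-3*s - 6)/(2*s^3 - 9*s^2 + 5*s + 12)
3. reduce the parallel group (M3*M4), M5; result (-2*s^3 + 6*s^2 - 17*s - 24)/(2*s^4 - 5*s^3 - 13*s^2 + 22*s + 24)
4. apply the feedback formula to (M1+M2), ((M3*M4)+M5): this yields T(s), and no further normalization is needed

Hence the answer: (-6*s^5 + 15*s^4 + 39*s^3 - 66*s^2 - 72*s)/(14*s^4 - 38*s^3 - s^2 + 160*s + 96)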